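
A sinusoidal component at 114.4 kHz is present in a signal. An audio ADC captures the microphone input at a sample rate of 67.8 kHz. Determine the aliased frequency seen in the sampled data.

21.2 kHz

114.4 kHz mod fs = 46.6 kHz.
46.6 kHz > fs/2 = 33.9 kHz, folds to fs − 46.6 kHz = 21.2 kHz.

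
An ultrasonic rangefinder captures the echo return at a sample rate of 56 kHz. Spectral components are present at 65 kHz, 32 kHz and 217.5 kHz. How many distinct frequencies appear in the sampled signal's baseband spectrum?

3

fs/2 = 28 kHz.
65 kHz mod fs = 9 kHz.
9 kHz ≤ fs/2 = 28 kHz, appears at 9 kHz.
32 kHz > fs/2 = 28 kHz, folds to fs − 32 kHz = 24 kHz.
217.5 kHz mod fs = 49.5 kHz.
49.5 kHz > fs/2 = 28 kHz, folds to fs − 49.5 kHz = 6.5 kHz.
Distinct values: {6.5 kHz, 9 kHz, 24 kHz} → 3.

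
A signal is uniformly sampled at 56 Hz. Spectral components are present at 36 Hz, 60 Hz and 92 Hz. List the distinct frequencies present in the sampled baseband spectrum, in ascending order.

4 Hz, 20 Hz

fs/2 = 28 Hz.
36 Hz > fs/2 = 28 Hz, folds to fs − 36 Hz = 20 Hz.
60 Hz mod fs = 4 Hz.
4 Hz ≤ fs/2 = 28 Hz, appears at 4 Hz.
92 Hz mod fs = 36 Hz.
36 Hz > fs/2 = 28 Hz, folds to fs − 36 Hz = 20 Hz.
Distinct values: {4 Hz, 20 Hz}.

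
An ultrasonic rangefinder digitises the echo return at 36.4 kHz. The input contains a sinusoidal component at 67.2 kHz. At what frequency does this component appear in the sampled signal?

67.2 kHz mod fs = 30.8 kHz.
30.8 kHz > fs/2 = 18.2 kHz, folds to fs − 30.8 kHz = 5.6 kHz.

5.6 kHz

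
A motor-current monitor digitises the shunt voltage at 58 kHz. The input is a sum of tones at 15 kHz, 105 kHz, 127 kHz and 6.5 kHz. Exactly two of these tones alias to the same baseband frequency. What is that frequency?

fs/2 = 29 kHz.
15 kHz ≤ fs/2 = 29 kHz, passes unchanged.
105 kHz mod fs = 47 kHz.
47 kHz > fs/2 = 29 kHz, folds to fs − 47 kHz = 11 kHz.
127 kHz mod fs = 11 kHz.
11 kHz ≤ fs/2 = 29 kHz, appears at 11 kHz.
6.5 kHz ≤ fs/2 = 29 kHz, passes unchanged.
105 kHz and 127 kHz both map to 11 kHz.

11 kHz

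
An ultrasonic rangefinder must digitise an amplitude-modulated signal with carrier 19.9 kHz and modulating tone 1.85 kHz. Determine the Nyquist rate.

AM sidebands sit at fc ± fm = 18.05 kHz and 21.75 kHz.
Highest-frequency component: 21.75 kHz.
Nyquist rate = 2 × 21.75 kHz = 43.5 kHz.

43.5 kHz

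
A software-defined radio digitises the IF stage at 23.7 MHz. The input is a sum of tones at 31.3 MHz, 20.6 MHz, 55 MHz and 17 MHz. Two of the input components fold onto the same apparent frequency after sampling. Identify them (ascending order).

fs/2 = 11.85 MHz.
31.3 MHz mod fs = 7.6 MHz.
7.6 MHz ≤ fs/2 = 11.85 MHz, appears at 7.6 MHz.
20.6 MHz > fs/2 = 11.85 MHz, folds to fs − 20.6 MHz = 3.1 MHz.
55 MHz mod fs = 7.6 MHz.
7.6 MHz ≤ fs/2 = 11.85 MHz, appears at 7.6 MHz.
17 MHz > fs/2 = 11.85 MHz, folds to fs − 17 MHz = 6.7 MHz.
31.3 MHz and 55 MHz both map to 7.6 MHz.

31.3 MHz, 55 MHz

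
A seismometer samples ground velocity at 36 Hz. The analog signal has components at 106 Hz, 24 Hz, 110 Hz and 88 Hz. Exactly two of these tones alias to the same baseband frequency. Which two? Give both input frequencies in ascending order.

fs/2 = 18 Hz.
106 Hz mod fs = 34 Hz.
34 Hz > fs/2 = 18 Hz, folds to fs − 34 Hz = 2 Hz.
24 Hz > fs/2 = 18 Hz, folds to fs − 24 Hz = 12 Hz.
110 Hz mod fs = 2 Hz.
2 Hz ≤ fs/2 = 18 Hz, appears at 2 Hz.
88 Hz mod fs = 16 Hz.
16 Hz ≤ fs/2 = 18 Hz, appears at 16 Hz.
106 Hz and 110 Hz both map to 2 Hz.

106 Hz, 110 Hz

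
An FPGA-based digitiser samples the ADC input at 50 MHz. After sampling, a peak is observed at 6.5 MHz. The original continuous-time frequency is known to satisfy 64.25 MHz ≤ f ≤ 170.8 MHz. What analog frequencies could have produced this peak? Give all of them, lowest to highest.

93.5 MHz, 106.5 MHz, 143.5 MHz, 156.5 MHz

Frequencies that alias to 6.5 MHz are k·fs ± 6.5 MHz for integer k ≥ 0.
k=0: 6.5 MHz.
k=1: 43.5 MHz, 56.5 MHz.
k=2: 93.5 MHz, 106.5 MHz.
k=3: 143.5 MHz, 156.5 MHz.
k=4: 193.5 MHz, 206.5 MHz.
Within [64.25 MHz, 170.8 MHz]: 93.5 MHz, 106.5 MHz, 143.5 MHz, 156.5 MHz.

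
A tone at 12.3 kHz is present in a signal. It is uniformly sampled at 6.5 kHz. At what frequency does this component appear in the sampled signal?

0.7 kHz

12.3 kHz mod fs = 5.8 kHz.
5.8 kHz > fs/2 = 3.25 kHz, folds to fs − 5.8 kHz = 0.7 kHz.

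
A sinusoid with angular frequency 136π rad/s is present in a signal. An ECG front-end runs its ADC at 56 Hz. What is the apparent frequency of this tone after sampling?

12 Hz

ω = 136π rad/s → f = ω/(2π) = 68 Hz.
68 Hz mod fs = 12 Hz.
12 Hz ≤ fs/2 = 28 Hz, appears at 12 Hz.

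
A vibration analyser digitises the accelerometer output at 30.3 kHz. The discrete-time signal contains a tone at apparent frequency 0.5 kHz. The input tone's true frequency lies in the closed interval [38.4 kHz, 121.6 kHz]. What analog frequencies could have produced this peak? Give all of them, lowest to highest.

60.1 kHz, 61.1 kHz, 90.4 kHz, 91.4 kHz, 120.7 kHz

Frequencies that alias to 0.5 kHz are k·fs ± 0.5 kHz for integer k ≥ 0.
k=0: 0.5 kHz.
k=1: 29.8 kHz, 30.8 kHz.
k=2: 60.1 kHz, 61.1 kHz.
k=3: 90.4 kHz, 91.4 kHz.
k=4: 120.7 kHz, 121.7 kHz.
k=5: 151 kHz, 152 kHz.
Within [38.4 kHz, 121.6 kHz]: 60.1 kHz, 61.1 kHz, 90.4 kHz, 91.4 kHz, 120.7 kHz.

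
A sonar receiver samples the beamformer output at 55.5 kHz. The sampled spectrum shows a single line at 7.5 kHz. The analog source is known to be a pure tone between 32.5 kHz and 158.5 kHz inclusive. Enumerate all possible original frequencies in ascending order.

48 kHz, 63 kHz, 103.5 kHz, 118.5 kHz

Frequencies that alias to 7.5 kHz are k·fs ± 7.5 kHz for integer k ≥ 0.
k=0: 7.5 kHz.
k=1: 48 kHz, 63 kHz.
k=2: 103.5 kHz, 118.5 kHz.
k=3: 159 kHz, 174 kHz.
Within [32.5 kHz, 158.5 kHz]: 48 kHz, 63 kHz, 103.5 kHz, 118.5 kHz.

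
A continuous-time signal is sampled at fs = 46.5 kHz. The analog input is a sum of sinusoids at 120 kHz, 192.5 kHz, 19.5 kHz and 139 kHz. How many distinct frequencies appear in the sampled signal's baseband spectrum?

3

fs/2 = 23.25 kHz.
120 kHz mod fs = 27 kHz.
27 kHz > fs/2 = 23.25 kHz, folds to fs − 27 kHz = 19.5 kHz.
192.5 kHz mod fs = 6.5 kHz.
6.5 kHz ≤ fs/2 = 23.25 kHz, appears at 6.5 kHz.
19.5 kHz ≤ fs/2 = 23.25 kHz, passes unchanged.
139 kHz mod fs = 46 kHz.
46 kHz > fs/2 = 23.25 kHz, folds to fs − 46 kHz = 0.5 kHz.
Distinct values: {0.5 kHz, 6.5 kHz, 19.5 kHz} → 3.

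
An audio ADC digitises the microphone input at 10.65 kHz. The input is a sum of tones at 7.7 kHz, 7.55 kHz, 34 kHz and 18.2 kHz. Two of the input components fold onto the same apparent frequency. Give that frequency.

fs/2 = 5.325 kHz.
7.7 kHz > fs/2 = 5.325 kHz, folds to fs − 7.7 kHz = 2.95 kHz.
7.55 kHz > fs/2 = 5.325 kHz, folds to fs − 7.55 kHz = 3.1 kHz.
34 kHz mod fs = 2.05 kHz.
2.05 kHz ≤ fs/2 = 5.325 kHz, appears at 2.05 kHz.
18.2 kHz mod fs = 7.55 kHz.
7.55 kHz > fs/2 = 5.325 kHz, folds to fs − 7.55 kHz = 3.1 kHz.
7.55 kHz and 18.2 kHz both map to 3.1 kHz.

3.1 kHz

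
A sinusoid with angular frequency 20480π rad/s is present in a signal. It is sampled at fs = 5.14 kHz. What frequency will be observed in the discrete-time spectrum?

ω = 20480π rad/s → f = ω/(2π) = 10240 Hz = 10.24 kHz.
10.24 kHz mod fs = 5.1 kHz.
5.1 kHz > fs/2 = 2.57 kHz, folds to fs − 5.1 kHz = 0.04 kHz.

0.04 kHz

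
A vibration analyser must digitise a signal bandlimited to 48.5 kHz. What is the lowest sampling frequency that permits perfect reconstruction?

97 kHz

Nyquist rate = 2 × 48.5 kHz = 97 kHz.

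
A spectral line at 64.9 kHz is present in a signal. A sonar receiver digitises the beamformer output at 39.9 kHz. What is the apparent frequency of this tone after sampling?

14.9 kHz

64.9 kHz mod fs = 25 kHz.
25 kHz > fs/2 = 19.95 kHz, folds to fs − 25 kHz = 14.9 kHz.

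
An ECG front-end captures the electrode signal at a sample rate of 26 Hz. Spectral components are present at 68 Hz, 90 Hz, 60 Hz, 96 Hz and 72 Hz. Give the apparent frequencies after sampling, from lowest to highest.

6 Hz, 8 Hz, 10 Hz, 12 Hz

fs/2 = 13 Hz.
68 Hz mod fs = 16 Hz.
16 Hz > fs/2 = 13 Hz, folds to fs − 16 Hz = 10 Hz.
90 Hz mod fs = 12 Hz.
12 Hz ≤ fs/2 = 13 Hz, appears at 12 Hz.
60 Hz mod fs = 8 Hz.
8 Hz ≤ fs/2 = 13 Hz, appears at 8 Hz.
96 Hz mod fs = 18 Hz.
18 Hz > fs/2 = 13 Hz, folds to fs − 18 Hz = 8 Hz.
72 Hz mod fs = 20 Hz.
20 Hz > fs/2 = 13 Hz, folds to fs − 20 Hz = 6 Hz.
Distinct values: {6 Hz, 8 Hz, 10 Hz, 12 Hz}.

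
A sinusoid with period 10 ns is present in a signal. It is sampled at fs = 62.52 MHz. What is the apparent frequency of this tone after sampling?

25.04 MHz

T = 10 ns → f = 1/T = 100 MHz.
100 MHz mod fs = 37.48 MHz.
37.48 MHz > fs/2 = 31.26 MHz, folds to fs − 37.48 MHz = 25.04 MHz.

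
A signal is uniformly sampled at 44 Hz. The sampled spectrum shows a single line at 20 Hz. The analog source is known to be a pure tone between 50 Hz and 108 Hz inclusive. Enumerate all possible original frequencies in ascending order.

Frequencies that alias to 20 Hz are k·fs ± 20 Hz for integer k ≥ 0.
k=0: 20 Hz.
k=1: 24 Hz, 64 Hz.
k=2: 68 Hz, 108 Hz.
k=3: 112 Hz, 152 Hz.
Within [50 Hz, 108 Hz]: 64 Hz, 68 Hz, 108 Hz.

64 Hz, 68 Hz, 108 Hz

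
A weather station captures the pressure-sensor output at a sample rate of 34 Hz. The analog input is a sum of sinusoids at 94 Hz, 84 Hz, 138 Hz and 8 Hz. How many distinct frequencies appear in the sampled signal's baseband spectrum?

fs/2 = 17 Hz.
94 Hz mod fs = 26 Hz.
26 Hz > fs/2 = 17 Hz, folds to fs − 26 Hz = 8 Hz.
84 Hz mod fs = 16 Hz.
16 Hz ≤ fs/2 = 17 Hz, appears at 16 Hz.
138 Hz mod fs = 2 Hz.
2 Hz ≤ fs/2 = 17 Hz, appears at 2 Hz.
8 Hz ≤ fs/2 = 17 Hz, passes unchanged.
Distinct values: {2 Hz, 8 Hz, 16 Hz} → 3.

3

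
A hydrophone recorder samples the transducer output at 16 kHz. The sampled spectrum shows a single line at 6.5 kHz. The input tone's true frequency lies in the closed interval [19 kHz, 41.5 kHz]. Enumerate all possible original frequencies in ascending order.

22.5 kHz, 25.5 kHz, 38.5 kHz, 41.5 kHz

Frequencies that alias to 6.5 kHz are k·fs ± 6.5 kHz for integer k ≥ 0.
k=0: 6.5 kHz.
k=1: 9.5 kHz, 22.5 kHz.
k=2: 25.5 kHz, 38.5 kHz.
k=3: 41.5 kHz, 54.5 kHz.
k=4: 57.5 kHz, 70.5 kHz.
Within [19 kHz, 41.5 kHz]: 22.5 kHz, 25.5 kHz, 38.5 kHz, 41.5 kHz.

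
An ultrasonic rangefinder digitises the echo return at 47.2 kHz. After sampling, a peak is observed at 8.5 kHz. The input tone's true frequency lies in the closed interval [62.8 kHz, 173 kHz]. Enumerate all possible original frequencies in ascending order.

Frequencies that alias to 8.5 kHz are k·fs ± 8.5 kHz for integer k ≥ 0.
k=0: 8.5 kHz.
k=1: 38.7 kHz, 55.7 kHz.
k=2: 85.9 kHz, 102.9 kHz.
k=3: 133.1 kHz, 150.1 kHz.
k=4: 180.3 kHz, 197.3 kHz.
Within [62.8 kHz, 173 kHz]: 85.9 kHz, 102.9 kHz, 133.1 kHz, 150.1 kHz.

85.9 kHz, 102.9 kHz, 133.1 kHz, 150.1 kHz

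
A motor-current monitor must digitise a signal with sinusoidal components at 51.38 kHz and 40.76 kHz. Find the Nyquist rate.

102.76 kHz

Highest-frequency component: 51.38 kHz.
Nyquist rate = 2 × 51.38 kHz = 102.76 kHz.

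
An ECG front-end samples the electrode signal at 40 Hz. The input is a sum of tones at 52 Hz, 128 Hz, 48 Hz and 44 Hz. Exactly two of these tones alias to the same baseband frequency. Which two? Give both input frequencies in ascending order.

fs/2 = 20 Hz.
52 Hz mod fs = 12 Hz.
12 Hz ≤ fs/2 = 20 Hz, appears at 12 Hz.
128 Hz mod fs = 8 Hz.
8 Hz ≤ fs/2 = 20 Hz, appears at 8 Hz.
48 Hz mod fs = 8 Hz.
8 Hz ≤ fs/2 = 20 Hz, appears at 8 Hz.
44 Hz mod fs = 4 Hz.
4 Hz ≤ fs/2 = 20 Hz, appears at 4 Hz.
48 Hz and 128 Hz both map to 8 Hz.

48 Hz, 128 Hz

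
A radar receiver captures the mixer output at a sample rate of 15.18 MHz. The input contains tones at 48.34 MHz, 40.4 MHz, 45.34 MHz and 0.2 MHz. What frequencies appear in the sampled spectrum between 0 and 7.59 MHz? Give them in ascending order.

0.2 MHz, 2.8 MHz, 5.14 MHz

fs/2 = 7.59 MHz.
48.34 MHz mod fs = 2.8 MHz.
2.8 MHz ≤ fs/2 = 7.59 MHz, appears at 2.8 MHz.
40.4 MHz mod fs = 10.04 MHz.
10.04 MHz > fs/2 = 7.59 MHz, folds to fs − 10.04 MHz = 5.14 MHz.
45.34 MHz mod fs = 14.98 MHz.
14.98 MHz > fs/2 = 7.59 MHz, folds to fs − 14.98 MHz = 0.2 MHz.
0.2 MHz ≤ fs/2 = 7.59 MHz, passes unchanged.
Distinct values: {0.2 MHz, 2.8 MHz, 5.14 MHz}.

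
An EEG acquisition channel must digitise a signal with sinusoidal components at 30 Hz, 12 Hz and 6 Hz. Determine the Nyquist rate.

60 Hz

Highest-frequency component: 30 Hz.
Nyquist rate = 2 × 30 Hz = 60 Hz.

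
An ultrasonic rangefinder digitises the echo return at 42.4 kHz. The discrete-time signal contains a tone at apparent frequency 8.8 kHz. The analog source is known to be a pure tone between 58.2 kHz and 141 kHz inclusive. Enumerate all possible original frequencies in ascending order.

76 kHz, 93.6 kHz, 118.4 kHz, 136 kHz

Frequencies that alias to 8.8 kHz are k·fs ± 8.8 kHz for integer k ≥ 0.
k=0: 8.8 kHz.
k=1: 33.6 kHz, 51.2 kHz.
k=2: 76 kHz, 93.6 kHz.
k=3: 118.4 kHz, 136 kHz.
k=4: 160.8 kHz, 178.4 kHz.
Within [58.2 kHz, 141 kHz]: 76 kHz, 93.6 kHz, 118.4 kHz, 136 kHz.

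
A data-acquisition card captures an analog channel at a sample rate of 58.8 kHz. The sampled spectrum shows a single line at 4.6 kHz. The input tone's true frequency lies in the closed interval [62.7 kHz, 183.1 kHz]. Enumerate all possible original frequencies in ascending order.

63.4 kHz, 113 kHz, 122.2 kHz, 171.8 kHz, 181 kHz

Frequencies that alias to 4.6 kHz are k·fs ± 4.6 kHz for integer k ≥ 0.
k=0: 4.6 kHz.
k=1: 54.2 kHz, 63.4 kHz.
k=2: 113 kHz, 122.2 kHz.
k=3: 171.8 kHz, 181 kHz.
k=4: 230.6 kHz, 239.8 kHz.
Within [62.7 kHz, 183.1 kHz]: 63.4 kHz, 113 kHz, 122.2 kHz, 171.8 kHz, 181 kHz.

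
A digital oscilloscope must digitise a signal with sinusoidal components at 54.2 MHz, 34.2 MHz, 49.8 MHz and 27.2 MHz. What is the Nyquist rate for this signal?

Highest-frequency component: 54.2 MHz.
Nyquist rate = 2 × 54.2 MHz = 108.4 MHz.

108.4 MHz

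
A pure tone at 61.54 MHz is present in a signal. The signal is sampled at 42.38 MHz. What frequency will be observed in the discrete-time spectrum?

19.16 MHz

61.54 MHz mod fs = 19.16 MHz.
19.16 MHz ≤ fs/2 = 21.19 MHz, appears at 19.16 MHz.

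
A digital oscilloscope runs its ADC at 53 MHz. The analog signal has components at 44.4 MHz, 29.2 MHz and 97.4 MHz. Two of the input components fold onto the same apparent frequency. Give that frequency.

fs/2 = 26.5 MHz.
44.4 MHz > fs/2 = 26.5 MHz, folds to fs − 44.4 MHz = 8.6 MHz.
29.2 MHz > fs/2 = 26.5 MHz, folds to fs − 29.2 MHz = 23.8 MHz.
97.4 MHz mod fs = 44.4 MHz.
44.4 MHz > fs/2 = 26.5 MHz, folds to fs − 44.4 MHz = 8.6 MHz.
44.4 MHz and 97.4 MHz both map to 8.6 MHz.

8.6 MHz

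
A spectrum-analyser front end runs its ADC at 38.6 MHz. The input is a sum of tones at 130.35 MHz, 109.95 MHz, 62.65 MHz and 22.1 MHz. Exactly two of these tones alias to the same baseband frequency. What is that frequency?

14.55 MHz

fs/2 = 19.3 MHz.
130.35 MHz mod fs = 14.55 MHz.
14.55 MHz ≤ fs/2 = 19.3 MHz, appears at 14.55 MHz.
109.95 MHz mod fs = 32.75 MHz.
32.75 MHz > fs/2 = 19.3 MHz, folds to fs − 32.75 MHz = 5.85 MHz.
62.65 MHz mod fs = 24.05 MHz.
24.05 MHz > fs/2 = 19.3 MHz, folds to fs − 24.05 MHz = 14.55 MHz.
22.1 MHz > fs/2 = 19.3 MHz, folds to fs − 22.1 MHz = 16.5 MHz.
62.65 MHz and 130.35 MHz both map to 14.55 MHz.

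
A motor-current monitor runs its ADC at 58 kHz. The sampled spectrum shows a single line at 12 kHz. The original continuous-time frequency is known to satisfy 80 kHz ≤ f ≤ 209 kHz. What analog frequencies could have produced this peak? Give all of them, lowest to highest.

Frequencies that alias to 12 kHz are k·fs ± 12 kHz for integer k ≥ 0.
k=0: 12 kHz.
k=1: 46 kHz, 70 kHz.
k=2: 104 kHz, 128 kHz.
k=3: 162 kHz, 186 kHz.
k=4: 220 kHz, 244 kHz.
Within [80 kHz, 209 kHz]: 104 kHz, 128 kHz, 162 kHz, 186 kHz.

104 kHz, 128 kHz, 162 kHz, 186 kHz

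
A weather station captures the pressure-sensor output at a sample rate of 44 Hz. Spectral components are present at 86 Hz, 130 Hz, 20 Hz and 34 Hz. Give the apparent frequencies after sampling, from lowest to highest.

fs/2 = 22 Hz.
86 Hz mod fs = 42 Hz.
42 Hz > fs/2 = 22 Hz, folds to fs − 42 Hz = 2 Hz.
130 Hz mod fs = 42 Hz.
42 Hz > fs/2 = 22 Hz, folds to fs − 42 Hz = 2 Hz.
20 Hz ≤ fs/2 = 22 Hz, passes unchanged.
34 Hz > fs/2 = 22 Hz, folds to fs − 34 Hz = 10 Hz.
Distinct values: {2 Hz, 10 Hz, 20 Hz}.

2 Hz, 10 Hz, 20 Hz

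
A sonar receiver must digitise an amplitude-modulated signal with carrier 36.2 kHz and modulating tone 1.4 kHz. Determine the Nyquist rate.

75.2 kHz

AM sidebands sit at fc ± fm = 34.8 kHz and 37.6 kHz.
Highest-frequency component: 37.6 kHz.
Nyquist rate = 2 × 37.6 kHz = 75.2 kHz.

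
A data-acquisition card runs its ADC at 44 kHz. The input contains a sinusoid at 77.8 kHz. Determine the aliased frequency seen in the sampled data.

77.8 kHz mod fs = 33.8 kHz.
33.8 kHz > fs/2 = 22 kHz, folds to fs − 33.8 kHz = 10.2 kHz.

10.2 kHz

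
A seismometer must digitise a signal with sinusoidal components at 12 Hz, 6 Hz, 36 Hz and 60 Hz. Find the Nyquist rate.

Highest-frequency component: 60 Hz.
Nyquist rate = 2 × 60 Hz = 120 Hz.

120 Hz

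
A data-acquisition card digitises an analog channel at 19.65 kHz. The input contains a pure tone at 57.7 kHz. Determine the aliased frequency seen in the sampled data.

1.25 kHz

57.7 kHz mod fs = 18.4 kHz.
18.4 kHz > fs/2 = 9.825 kHz, folds to fs − 18.4 kHz = 1.25 kHz.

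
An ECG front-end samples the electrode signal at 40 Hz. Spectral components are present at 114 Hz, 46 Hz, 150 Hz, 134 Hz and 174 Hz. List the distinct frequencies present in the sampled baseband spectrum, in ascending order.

6 Hz, 10 Hz, 14 Hz

fs/2 = 20 Hz.
114 Hz mod fs = 34 Hz.
34 Hz > fs/2 = 20 Hz, folds to fs − 34 Hz = 6 Hz.
46 Hz mod fs = 6 Hz.
6 Hz ≤ fs/2 = 20 Hz, appears at 6 Hz.
150 Hz mod fs = 30 Hz.
30 Hz > fs/2 = 20 Hz, folds to fs − 30 Hz = 10 Hz.
134 Hz mod fs = 14 Hz.
14 Hz ≤ fs/2 = 20 Hz, appears at 14 Hz.
174 Hz mod fs = 14 Hz.
14 Hz ≤ fs/2 = 20 Hz, appears at 14 Hz.
Distinct values: {6 Hz, 10 Hz, 14 Hz}.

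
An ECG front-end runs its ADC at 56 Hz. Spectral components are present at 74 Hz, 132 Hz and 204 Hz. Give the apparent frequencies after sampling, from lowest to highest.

18 Hz, 20 Hz

fs/2 = 28 Hz.
74 Hz mod fs = 18 Hz.
18 Hz ≤ fs/2 = 28 Hz, appears at 18 Hz.
132 Hz mod fs = 20 Hz.
20 Hz ≤ fs/2 = 28 Hz, appears at 20 Hz.
204 Hz mod fs = 36 Hz.
36 Hz > fs/2 = 28 Hz, folds to fs − 36 Hz = 20 Hz.
Distinct values: {18 Hz, 20 Hz}.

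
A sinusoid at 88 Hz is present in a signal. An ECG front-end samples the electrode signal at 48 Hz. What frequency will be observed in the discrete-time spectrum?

8 Hz

88 Hz mod fs = 40 Hz.
40 Hz > fs/2 = 24 Hz, folds to fs − 40 Hz = 8 Hz.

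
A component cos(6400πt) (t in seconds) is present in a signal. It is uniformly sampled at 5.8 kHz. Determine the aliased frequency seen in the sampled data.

2.6 kHz

ω = 6400π rad/s → f = ω/(2π) = 3200 Hz = 3.2 kHz.
3.2 kHz > fs/2 = 2.9 kHz, folds to fs − 3.2 kHz = 2.6 kHz.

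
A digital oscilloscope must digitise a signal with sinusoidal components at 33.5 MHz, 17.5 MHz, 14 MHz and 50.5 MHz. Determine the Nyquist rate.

Highest-frequency component: 50.5 MHz.
Nyquist rate = 2 × 50.5 MHz = 101 MHz.

101 MHz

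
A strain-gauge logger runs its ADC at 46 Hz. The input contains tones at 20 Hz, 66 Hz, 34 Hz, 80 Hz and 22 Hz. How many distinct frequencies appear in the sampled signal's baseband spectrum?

fs/2 = 23 Hz.
20 Hz ≤ fs/2 = 23 Hz, passes unchanged.
66 Hz mod fs = 20 Hz.
20 Hz ≤ fs/2 = 23 Hz, appears at 20 Hz.
34 Hz > fs/2 = 23 Hz, folds to fs − 34 Hz = 12 Hz.
80 Hz mod fs = 34 Hz.
34 Hz > fs/2 = 23 Hz, folds to fs − 34 Hz = 12 Hz.
22 Hz ≤ fs/2 = 23 Hz, passes unchanged.
Distinct values: {12 Hz, 20 Hz, 22 Hz} → 3.

3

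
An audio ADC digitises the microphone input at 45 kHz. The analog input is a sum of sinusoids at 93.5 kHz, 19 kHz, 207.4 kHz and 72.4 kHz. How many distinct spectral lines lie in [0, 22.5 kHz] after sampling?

fs/2 = 22.5 kHz.
93.5 kHz mod fs = 3.5 kHz.
3.5 kHz ≤ fs/2 = 22.5 kHz, appears at 3.5 kHz.
19 kHz ≤ fs/2 = 22.5 kHz, passes unchanged.
207.4 kHz mod fs = 27.4 kHz.
27.4 kHz > fs/2 = 22.5 kHz, folds to fs − 27.4 kHz = 17.6 kHz.
72.4 kHz mod fs = 27.4 kHz.
27.4 kHz > fs/2 = 22.5 kHz, folds to fs − 27.4 kHz = 17.6 kHz.
Distinct values: {3.5 kHz, 17.6 kHz, 19 kHz} → 3.

3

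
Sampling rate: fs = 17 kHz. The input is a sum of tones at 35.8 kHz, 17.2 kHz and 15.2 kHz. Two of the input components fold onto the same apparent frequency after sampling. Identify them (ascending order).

15.2 kHz, 35.8 kHz

fs/2 = 8.5 kHz.
35.8 kHz mod fs = 1.8 kHz.
1.8 kHz ≤ fs/2 = 8.5 kHz, appears at 1.8 kHz.
17.2 kHz mod fs = 0.2 kHz.
0.2 kHz ≤ fs/2 = 8.5 kHz, appears at 0.2 kHz.
15.2 kHz > fs/2 = 8.5 kHz, folds to fs − 15.2 kHz = 1.8 kHz.
15.2 kHz and 35.8 kHz both map to 1.8 kHz.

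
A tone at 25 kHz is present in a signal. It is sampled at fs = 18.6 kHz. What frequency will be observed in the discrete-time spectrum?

25 kHz mod fs = 6.4 kHz.
6.4 kHz ≤ fs/2 = 9.3 kHz, appears at 6.4 kHz.

6.4 kHz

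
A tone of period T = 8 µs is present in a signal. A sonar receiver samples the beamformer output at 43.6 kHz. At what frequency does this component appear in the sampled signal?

T = 8 µs → f = 1/T = 125 kHz.
125 kHz mod fs = 37.8 kHz.
37.8 kHz > fs/2 = 21.8 kHz, folds to fs − 37.8 kHz = 5.8 kHz.

5.8 kHz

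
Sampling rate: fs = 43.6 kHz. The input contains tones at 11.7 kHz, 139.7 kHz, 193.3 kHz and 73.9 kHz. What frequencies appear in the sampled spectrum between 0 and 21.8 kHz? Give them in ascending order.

8.9 kHz, 11.7 kHz, 13.3 kHz, 18.9 kHz

fs/2 = 21.8 kHz.
11.7 kHz ≤ fs/2 = 21.8 kHz, passes unchanged.
139.7 kHz mod fs = 8.9 kHz.
8.9 kHz ≤ fs/2 = 21.8 kHz, appears at 8.9 kHz.
193.3 kHz mod fs = 18.9 kHz.
18.9 kHz ≤ fs/2 = 21.8 kHz, appears at 18.9 kHz.
73.9 kHz mod fs = 30.3 kHz.
30.3 kHz > fs/2 = 21.8 kHz, folds to fs − 30.3 kHz = 13.3 kHz.
Distinct values: {8.9 kHz, 11.7 kHz, 13.3 kHz, 18.9 kHz}.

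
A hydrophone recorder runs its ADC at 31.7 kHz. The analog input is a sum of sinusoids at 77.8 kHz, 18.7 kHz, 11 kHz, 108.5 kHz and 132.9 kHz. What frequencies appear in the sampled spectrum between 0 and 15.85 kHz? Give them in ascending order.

fs/2 = 15.85 kHz.
77.8 kHz mod fs = 14.4 kHz.
14.4 kHz ≤ fs/2 = 15.85 kHz, appears at 14.4 kHz.
18.7 kHz > fs/2 = 15.85 kHz, folds to fs − 18.7 kHz = 13 kHz.
11 kHz ≤ fs/2 = 15.85 kHz, passes unchanged.
108.5 kHz mod fs = 13.4 kHz.
13.4 kHz ≤ fs/2 = 15.85 kHz, appears at 13.4 kHz.
132.9 kHz mod fs = 6.1 kHz.
6.1 kHz ≤ fs/2 = 15.85 kHz, appears at 6.1 kHz.
Distinct values: {6.1 kHz, 11 kHz, 13 kHz, 13.4 kHz, 14.4 kHz}.

6.1 kHz, 11 kHz, 13 kHz, 13.4 kHz, 14.4 kHz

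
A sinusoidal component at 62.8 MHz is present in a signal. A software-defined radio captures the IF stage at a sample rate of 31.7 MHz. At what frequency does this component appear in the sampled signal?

0.6 MHz

62.8 MHz mod fs = 31.1 MHz.
31.1 MHz > fs/2 = 15.85 MHz, folds to fs − 31.1 MHz = 0.6 MHz.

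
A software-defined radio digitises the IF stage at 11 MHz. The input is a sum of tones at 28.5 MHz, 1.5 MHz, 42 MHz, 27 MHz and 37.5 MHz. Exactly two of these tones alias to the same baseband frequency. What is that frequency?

4.5 MHz

fs/2 = 5.5 MHz.
28.5 MHz mod fs = 6.5 MHz.
6.5 MHz > fs/2 = 5.5 MHz, folds to fs − 6.5 MHz = 4.5 MHz.
1.5 MHz ≤ fs/2 = 5.5 MHz, passes unchanged.
42 MHz mod fs = 9 MHz.
9 MHz > fs/2 = 5.5 MHz, folds to fs − 9 MHz = 2 MHz.
27 MHz mod fs = 5 MHz.
5 MHz ≤ fs/2 = 5.5 MHz, appears at 5 MHz.
37.5 MHz mod fs = 4.5 MHz.
4.5 MHz ≤ fs/2 = 5.5 MHz, appears at 4.5 MHz.
28.5 MHz and 37.5 MHz both map to 4.5 MHz.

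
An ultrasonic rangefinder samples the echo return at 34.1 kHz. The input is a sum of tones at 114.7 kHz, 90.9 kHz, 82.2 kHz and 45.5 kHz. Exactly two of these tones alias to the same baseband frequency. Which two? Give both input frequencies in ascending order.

fs/2 = 17.05 kHz.
114.7 kHz mod fs = 12.4 kHz.
12.4 kHz ≤ fs/2 = 17.05 kHz, appears at 12.4 kHz.
90.9 kHz mod fs = 22.7 kHz.
22.7 kHz > fs/2 = 17.05 kHz, folds to fs − 22.7 kHz = 11.4 kHz.
82.2 kHz mod fs = 14 kHz.
14 kHz ≤ fs/2 = 17.05 kHz, appears at 14 kHz.
45.5 kHz mod fs = 11.4 kHz.
11.4 kHz ≤ fs/2 = 17.05 kHz, appears at 11.4 kHz.
45.5 kHz and 90.9 kHz both map to 11.4 kHz.

45.5 kHz, 90.9 kHz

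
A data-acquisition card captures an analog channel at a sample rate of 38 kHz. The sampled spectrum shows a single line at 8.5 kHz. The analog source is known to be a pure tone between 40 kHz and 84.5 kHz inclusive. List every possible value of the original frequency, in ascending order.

Frequencies that alias to 8.5 kHz are k·fs ± 8.5 kHz for integer k ≥ 0.
k=0: 8.5 kHz.
k=1: 29.5 kHz, 46.5 kHz.
k=2: 67.5 kHz, 84.5 kHz.
k=3: 105.5 kHz, 122.5 kHz.
Within [40 kHz, 84.5 kHz]: 46.5 kHz, 67.5 kHz, 84.5 kHz.

46.5 kHz, 67.5 kHz, 84.5 kHz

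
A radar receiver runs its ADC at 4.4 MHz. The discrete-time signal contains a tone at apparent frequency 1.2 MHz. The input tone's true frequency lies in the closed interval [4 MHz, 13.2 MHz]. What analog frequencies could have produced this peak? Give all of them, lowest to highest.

Frequencies that alias to 1.2 MHz are k·fs ± 1.2 MHz for integer k ≥ 0.
k=0: 1.2 MHz.
k=1: 3.2 MHz, 5.6 MHz.
k=2: 7.6 MHz, 10 MHz.
k=3: 12 MHz, 14.4 MHz.
k=4: 16.4 MHz, 18.8 MHz.
Within [4 MHz, 13.2 MHz]: 5.6 MHz, 7.6 MHz, 10 MHz, 12 MHz.

5.6 MHz, 7.6 MHz, 10 MHz, 12 MHz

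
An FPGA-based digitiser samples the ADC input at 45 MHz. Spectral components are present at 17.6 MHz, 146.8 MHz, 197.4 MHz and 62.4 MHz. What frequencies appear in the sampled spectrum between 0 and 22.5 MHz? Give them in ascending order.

11.8 MHz, 17.4 MHz, 17.6 MHz

fs/2 = 22.5 MHz.
17.6 MHz ≤ fs/2 = 22.5 MHz, passes unchanged.
146.8 MHz mod fs = 11.8 MHz.
11.8 MHz ≤ fs/2 = 22.5 MHz, appears at 11.8 MHz.
197.4 MHz mod fs = 17.4 MHz.
17.4 MHz ≤ fs/2 = 22.5 MHz, appears at 17.4 MHz.
62.4 MHz mod fs = 17.4 MHz.
17.4 MHz ≤ fs/2 = 22.5 MHz, appears at 17.4 MHz.
Distinct values: {11.8 MHz, 17.4 MHz, 17.6 MHz}.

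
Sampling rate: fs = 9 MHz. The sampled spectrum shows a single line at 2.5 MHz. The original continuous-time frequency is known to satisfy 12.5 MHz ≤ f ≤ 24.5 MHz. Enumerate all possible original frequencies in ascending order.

Frequencies that alias to 2.5 MHz are k·fs ± 2.5 MHz for integer k ≥ 0.
k=0: 2.5 MHz.
k=1: 6.5 MHz, 11.5 MHz.
k=2: 15.5 MHz, 20.5 MHz.
k=3: 24.5 MHz, 29.5 MHz.
k=4: 33.5 MHz, 38.5 MHz.
Within [12.5 MHz, 24.5 MHz]: 15.5 MHz, 20.5 MHz, 24.5 MHz.

15.5 MHz, 20.5 MHz, 24.5 MHz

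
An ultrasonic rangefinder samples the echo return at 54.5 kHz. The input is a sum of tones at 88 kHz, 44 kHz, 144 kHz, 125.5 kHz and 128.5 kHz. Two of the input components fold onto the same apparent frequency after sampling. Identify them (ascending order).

128.5 kHz, 144 kHz

fs/2 = 27.25 kHz.
88 kHz mod fs = 33.5 kHz.
33.5 kHz > fs/2 = 27.25 kHz, folds to fs − 33.5 kHz = 21 kHz.
44 kHz > fs/2 = 27.25 kHz, folds to fs − 44 kHz = 10.5 kHz.
144 kHz mod fs = 35 kHz.
35 kHz > fs/2 = 27.25 kHz, folds to fs − 35 kHz = 19.5 kHz.
125.5 kHz mod fs = 16.5 kHz.
16.5 kHz ≤ fs/2 = 27.25 kHz, appears at 16.5 kHz.
128.5 kHz mod fs = 19.5 kHz.
19.5 kHz ≤ fs/2 = 27.25 kHz, appears at 19.5 kHz.
128.5 kHz and 144 kHz both map to 19.5 kHz.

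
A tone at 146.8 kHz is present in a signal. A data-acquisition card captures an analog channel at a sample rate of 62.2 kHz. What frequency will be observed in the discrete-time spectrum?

146.8 kHz mod fs = 22.4 kHz.
22.4 kHz ≤ fs/2 = 31.1 kHz, appears at 22.4 kHz.

22.4 kHz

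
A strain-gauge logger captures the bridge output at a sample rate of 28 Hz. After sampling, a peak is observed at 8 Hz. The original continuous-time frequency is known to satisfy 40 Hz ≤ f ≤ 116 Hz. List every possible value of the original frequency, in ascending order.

48 Hz, 64 Hz, 76 Hz, 92 Hz, 104 Hz

Frequencies that alias to 8 Hz are k·fs ± 8 Hz for integer k ≥ 0.
k=0: 8 Hz.
k=1: 20 Hz, 36 Hz.
k=2: 48 Hz, 64 Hz.
k=3: 76 Hz, 92 Hz.
k=4: 104 Hz, 120 Hz.
k=5: 132 Hz, 148 Hz.
Within [40 Hz, 116 Hz]: 48 Hz, 64 Hz, 76 Hz, 92 Hz, 104 Hz.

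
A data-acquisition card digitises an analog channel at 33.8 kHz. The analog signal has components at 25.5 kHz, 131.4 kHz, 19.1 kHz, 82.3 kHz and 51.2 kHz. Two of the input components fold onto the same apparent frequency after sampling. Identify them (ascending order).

fs/2 = 16.9 kHz.
25.5 kHz > fs/2 = 16.9 kHz, folds to fs − 25.5 kHz = 8.3 kHz.
131.4 kHz mod fs = 30 kHz.
30 kHz > fs/2 = 16.9 kHz, folds to fs − 30 kHz = 3.8 kHz.
19.1 kHz > fs/2 = 16.9 kHz, folds to fs − 19.1 kHz = 14.7 kHz.
82.3 kHz mod fs = 14.7 kHz.
14.7 kHz ≤ fs/2 = 16.9 kHz, appears at 14.7 kHz.
51.2 kHz mod fs = 17.4 kHz.
17.4 kHz > fs/2 = 16.9 kHz, folds to fs − 17.4 kHz = 16.4 kHz.
19.1 kHz and 82.3 kHz both map to 14.7 kHz.

19.1 kHz, 82.3 kHz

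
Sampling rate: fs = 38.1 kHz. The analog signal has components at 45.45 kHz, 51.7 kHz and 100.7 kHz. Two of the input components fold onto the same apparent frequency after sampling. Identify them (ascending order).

51.7 kHz, 100.7 kHz

fs/2 = 19.05 kHz.
45.45 kHz mod fs = 7.35 kHz.
7.35 kHz ≤ fs/2 = 19.05 kHz, appears at 7.35 kHz.
51.7 kHz mod fs = 13.6 kHz.
13.6 kHz ≤ fs/2 = 19.05 kHz, appears at 13.6 kHz.
100.7 kHz mod fs = 24.5 kHz.
24.5 kHz > fs/2 = 19.05 kHz, folds to fs − 24.5 kHz = 13.6 kHz.
51.7 kHz and 100.7 kHz both map to 13.6 kHz.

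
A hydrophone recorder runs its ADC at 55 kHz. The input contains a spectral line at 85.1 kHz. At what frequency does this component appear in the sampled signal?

85.1 kHz mod fs = 30.1 kHz.
30.1 kHz > fs/2 = 27.5 kHz, folds to fs − 30.1 kHz = 24.9 kHz.

24.9 kHz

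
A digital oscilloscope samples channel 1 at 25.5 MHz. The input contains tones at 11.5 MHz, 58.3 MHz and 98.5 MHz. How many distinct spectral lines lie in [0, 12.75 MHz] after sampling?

fs/2 = 12.75 MHz.
11.5 MHz ≤ fs/2 = 12.75 MHz, passes unchanged.
58.3 MHz mod fs = 7.3 MHz.
7.3 MHz ≤ fs/2 = 12.75 MHz, appears at 7.3 MHz.
98.5 MHz mod fs = 22 MHz.
22 MHz > fs/2 = 12.75 MHz, folds to fs − 22 MHz = 3.5 MHz.
Distinct values: {3.5 MHz, 7.3 MHz, 11.5 MHz} → 3.

3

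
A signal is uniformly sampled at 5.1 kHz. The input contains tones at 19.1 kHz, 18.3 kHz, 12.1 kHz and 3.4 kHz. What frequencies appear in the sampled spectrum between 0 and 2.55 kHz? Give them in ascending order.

1.3 kHz, 1.7 kHz, 1.9 kHz, 2.1 kHz

fs/2 = 2.55 kHz.
19.1 kHz mod fs = 3.8 kHz.
3.8 kHz > fs/2 = 2.55 kHz, folds to fs − 3.8 kHz = 1.3 kHz.
18.3 kHz mod fs = 3 kHz.
3 kHz > fs/2 = 2.55 kHz, folds to fs − 3 kHz = 2.1 kHz.
12.1 kHz mod fs = 1.9 kHz.
1.9 kHz ≤ fs/2 = 2.55 kHz, appears at 1.9 kHz.
3.4 kHz > fs/2 = 2.55 kHz, folds to fs − 3.4 kHz = 1.7 kHz.
Distinct values: {1.3 kHz, 1.7 kHz, 1.9 kHz, 2.1 kHz}.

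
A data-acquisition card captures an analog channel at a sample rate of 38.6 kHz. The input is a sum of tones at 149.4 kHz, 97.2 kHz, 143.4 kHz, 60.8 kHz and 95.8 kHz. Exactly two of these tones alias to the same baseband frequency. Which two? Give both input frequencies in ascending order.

95.8 kHz, 97.2 kHz

fs/2 = 19.3 kHz.
149.4 kHz mod fs = 33.6 kHz.
33.6 kHz > fs/2 = 19.3 kHz, folds to fs − 33.6 kHz = 5 kHz.
97.2 kHz mod fs = 20 kHz.
20 kHz > fs/2 = 19.3 kHz, folds to fs − 20 kHz = 18.6 kHz.
143.4 kHz mod fs = 27.6 kHz.
27.6 kHz > fs/2 = 19.3 kHz, folds to fs − 27.6 kHz = 11 kHz.
60.8 kHz mod fs = 22.2 kHz.
22.2 kHz > fs/2 = 19.3 kHz, folds to fs − 22.2 kHz = 16.4 kHz.
95.8 kHz mod fs = 18.6 kHz.
18.6 kHz ≤ fs/2 = 19.3 kHz, appears at 18.6 kHz.
95.8 kHz and 97.2 kHz both map to 18.6 kHz.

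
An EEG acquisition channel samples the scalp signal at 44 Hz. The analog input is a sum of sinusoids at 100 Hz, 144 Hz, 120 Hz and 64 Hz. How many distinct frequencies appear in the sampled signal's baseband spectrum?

2

fs/2 = 22 Hz.
100 Hz mod fs = 12 Hz.
12 Hz ≤ fs/2 = 22 Hz, appears at 12 Hz.
144 Hz mod fs = 12 Hz.
12 Hz ≤ fs/2 = 22 Hz, appears at 12 Hz.
120 Hz mod fs = 32 Hz.
32 Hz > fs/2 = 22 Hz, folds to fs − 32 Hz = 12 Hz.
64 Hz mod fs = 20 Hz.
20 Hz ≤ fs/2 = 22 Hz, appears at 20 Hz.
Distinct values: {12 Hz, 20 Hz} → 2.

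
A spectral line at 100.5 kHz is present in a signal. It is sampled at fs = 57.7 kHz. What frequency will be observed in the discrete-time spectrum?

100.5 kHz mod fs = 42.8 kHz.
42.8 kHz > fs/2 = 28.85 kHz, folds to fs − 42.8 kHz = 14.9 kHz.

14.9 kHz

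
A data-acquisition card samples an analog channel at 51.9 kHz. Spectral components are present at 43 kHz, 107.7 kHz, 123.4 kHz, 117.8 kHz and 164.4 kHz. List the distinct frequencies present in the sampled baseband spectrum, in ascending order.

fs/2 = 25.95 kHz.
43 kHz > fs/2 = 25.95 kHz, folds to fs − 43 kHz = 8.9 kHz.
107.7 kHz mod fs = 3.9 kHz.
3.9 kHz ≤ fs/2 = 25.95 kHz, appears at 3.9 kHz.
123.4 kHz mod fs = 19.6 kHz.
19.6 kHz ≤ fs/2 = 25.95 kHz, appears at 19.6 kHz.
117.8 kHz mod fs = 14 kHz.
14 kHz ≤ fs/2 = 25.95 kHz, appears at 14 kHz.
164.4 kHz mod fs = 8.7 kHz.
8.7 kHz ≤ fs/2 = 25.95 kHz, appears at 8.7 kHz.
Distinct values: {3.9 kHz, 8.7 kHz, 8.9 kHz, 14 kHz, 19.6 kHz}.

3.9 kHz, 8.7 kHz, 8.9 kHz, 14 kHz, 19.6 kHz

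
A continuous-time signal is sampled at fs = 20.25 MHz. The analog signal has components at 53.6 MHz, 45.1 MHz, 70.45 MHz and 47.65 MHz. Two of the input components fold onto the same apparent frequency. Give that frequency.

fs/2 = 10.125 MHz.
53.6 MHz mod fs = 13.1 MHz.
13.1 MHz > fs/2 = 10.125 MHz, folds to fs − 13.1 MHz = 7.15 MHz.
45.1 MHz mod fs = 4.6 MHz.
4.6 MHz ≤ fs/2 = 10.125 MHz, appears at 4.6 MHz.
70.45 MHz mod fs = 9.7 MHz.
9.7 MHz ≤ fs/2 = 10.125 MHz, appears at 9.7 MHz.
47.65 MHz mod fs = 7.15 MHz.
7.15 MHz ≤ fs/2 = 10.125 MHz, appears at 7.15 MHz.
47.65 MHz and 53.6 MHz both map to 7.15 MHz.

7.15 MHz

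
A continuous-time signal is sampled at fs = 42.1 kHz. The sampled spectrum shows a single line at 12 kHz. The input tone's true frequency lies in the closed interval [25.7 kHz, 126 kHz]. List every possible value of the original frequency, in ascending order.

30.1 kHz, 54.1 kHz, 72.2 kHz, 96.2 kHz, 114.3 kHz

Frequencies that alias to 12 kHz are k·fs ± 12 kHz for integer k ≥ 0.
k=0: 12 kHz.
k=1: 30.1 kHz, 54.1 kHz.
k=2: 72.2 kHz, 96.2 kHz.
k=3: 114.3 kHz, 138.3 kHz.
k=4: 156.4 kHz, 180.4 kHz.
Within [25.7 kHz, 126 kHz]: 30.1 kHz, 54.1 kHz, 72.2 kHz, 96.2 kHz, 114.3 kHz.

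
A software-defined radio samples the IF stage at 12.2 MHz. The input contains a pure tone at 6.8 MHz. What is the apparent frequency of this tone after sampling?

6.8 MHz > fs/2 = 6.1 MHz, folds to fs − 6.8 MHz = 5.4 MHz.

5.4 MHz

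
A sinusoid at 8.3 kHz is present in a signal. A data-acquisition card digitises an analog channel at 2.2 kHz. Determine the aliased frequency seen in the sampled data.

0.5 kHz

8.3 kHz mod fs = 1.7 kHz.
1.7 kHz > fs/2 = 1.1 kHz, folds to fs − 1.7 kHz = 0.5 kHz.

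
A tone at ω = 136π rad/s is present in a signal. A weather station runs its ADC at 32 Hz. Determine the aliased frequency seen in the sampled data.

ω = 136π rad/s → f = ω/(2π) = 68 Hz.
68 Hz mod fs = 4 Hz.
4 Hz ≤ fs/2 = 16 Hz, appears at 4 Hz.

4 Hz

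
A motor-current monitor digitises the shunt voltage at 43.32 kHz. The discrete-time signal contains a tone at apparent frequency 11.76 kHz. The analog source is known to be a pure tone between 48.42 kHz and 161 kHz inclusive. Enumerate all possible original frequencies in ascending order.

55.08 kHz, 74.88 kHz, 98.4 kHz, 118.2 kHz, 141.72 kHz

Frequencies that alias to 11.76 kHz are k·fs ± 11.76 kHz for integer k ≥ 0.
k=0: 11.76 kHz.
k=1: 31.56 kHz, 55.08 kHz.
k=2: 74.88 kHz, 98.4 kHz.
k=3: 118.2 kHz, 141.72 kHz.
k=4: 161.52 kHz, 185.04 kHz.
Within [48.42 kHz, 161 kHz]: 55.08 kHz, 74.88 kHz, 98.4 kHz, 118.2 kHz, 141.72 kHz.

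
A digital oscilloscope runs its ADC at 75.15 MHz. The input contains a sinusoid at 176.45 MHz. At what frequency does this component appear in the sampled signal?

26.15 MHz

176.45 MHz mod fs = 26.15 MHz.
26.15 MHz ≤ fs/2 = 37.575 MHz, appears at 26.15 MHz.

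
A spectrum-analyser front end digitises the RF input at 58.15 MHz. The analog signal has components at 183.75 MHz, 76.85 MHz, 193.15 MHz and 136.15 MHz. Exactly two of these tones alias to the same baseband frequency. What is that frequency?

18.7 MHz

fs/2 = 29.075 MHz.
183.75 MHz mod fs = 9.3 MHz.
9.3 MHz ≤ fs/2 = 29.075 MHz, appears at 9.3 MHz.
76.85 MHz mod fs = 18.7 MHz.
18.7 MHz ≤ fs/2 = 29.075 MHz, appears at 18.7 MHz.
193.15 MHz mod fs = 18.7 MHz.
18.7 MHz ≤ fs/2 = 29.075 MHz, appears at 18.7 MHz.
136.15 MHz mod fs = 19.85 MHz.
19.85 MHz ≤ fs/2 = 29.075 MHz, appears at 19.85 MHz.
76.85 MHz and 193.15 MHz both map to 18.7 MHz.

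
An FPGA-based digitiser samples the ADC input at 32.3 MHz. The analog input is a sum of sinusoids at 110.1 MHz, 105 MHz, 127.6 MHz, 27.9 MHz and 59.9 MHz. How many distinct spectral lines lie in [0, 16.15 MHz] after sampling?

5

fs/2 = 16.15 MHz.
110.1 MHz mod fs = 13.2 MHz.
13.2 MHz ≤ fs/2 = 16.15 MHz, appears at 13.2 MHz.
105 MHz mod fs = 8.1 MHz.
8.1 MHz ≤ fs/2 = 16.15 MHz, appears at 8.1 MHz.
127.6 MHz mod fs = 30.7 MHz.
30.7 MHz > fs/2 = 16.15 MHz, folds to fs − 30.7 MHz = 1.6 MHz.
27.9 MHz > fs/2 = 16.15 MHz, folds to fs − 27.9 MHz = 4.4 MHz.
59.9 MHz mod fs = 27.6 MHz.
27.6 MHz > fs/2 = 16.15 MHz, folds to fs − 27.6 MHz = 4.7 MHz.
Distinct values: {1.6 MHz, 4.4 MHz, 4.7 MHz, 8.1 MHz, 13.2 MHz} → 5.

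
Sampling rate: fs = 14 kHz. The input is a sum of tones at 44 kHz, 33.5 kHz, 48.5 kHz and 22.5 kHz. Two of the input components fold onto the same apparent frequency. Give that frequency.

fs/2 = 7 kHz.
44 kHz mod fs = 2 kHz.
2 kHz ≤ fs/2 = 7 kHz, appears at 2 kHz.
33.5 kHz mod fs = 5.5 kHz.
5.5 kHz ≤ fs/2 = 7 kHz, appears at 5.5 kHz.
48.5 kHz mod fs = 6.5 kHz.
6.5 kHz ≤ fs/2 = 7 kHz, appears at 6.5 kHz.
22.5 kHz mod fs = 8.5 kHz.
8.5 kHz > fs/2 = 7 kHz, folds to fs − 8.5 kHz = 5.5 kHz.
22.5 kHz and 33.5 kHz both map to 5.5 kHz.

5.5 kHz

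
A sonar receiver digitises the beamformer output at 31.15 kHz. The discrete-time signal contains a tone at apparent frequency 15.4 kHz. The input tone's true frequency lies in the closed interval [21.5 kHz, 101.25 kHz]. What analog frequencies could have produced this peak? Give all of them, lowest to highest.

Frequencies that alias to 15.4 kHz are k·fs ± 15.4 kHz for integer k ≥ 0.
k=0: 15.4 kHz.
k=1: 15.75 kHz, 46.55 kHz.
k=2: 46.9 kHz, 77.7 kHz.
k=3: 78.05 kHz, 108.85 kHz.
k=4: 109.2 kHz, 140 kHz.
Within [21.5 kHz, 101.25 kHz]: 46.55 kHz, 46.9 kHz, 77.7 kHz, 78.05 kHz.

46.55 kHz, 46.9 kHz, 77.7 kHz, 78.05 kHz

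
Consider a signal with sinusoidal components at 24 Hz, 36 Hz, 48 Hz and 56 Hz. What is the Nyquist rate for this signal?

Highest-frequency component: 56 Hz.
Nyquist rate = 2 × 56 Hz = 112 Hz.

112 Hz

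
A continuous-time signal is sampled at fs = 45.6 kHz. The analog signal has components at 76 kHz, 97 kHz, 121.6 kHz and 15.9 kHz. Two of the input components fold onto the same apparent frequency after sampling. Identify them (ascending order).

fs/2 = 22.8 kHz.
76 kHz mod fs = 30.4 kHz.
30.4 kHz > fs/2 = 22.8 kHz, folds to fs − 30.4 kHz = 15.2 kHz.
97 kHz mod fs = 5.8 kHz.
5.8 kHz ≤ fs/2 = 22.8 kHz, appears at 5.8 kHz.
121.6 kHz mod fs = 30.4 kHz.
30.4 kHz > fs/2 = 22.8 kHz, folds to fs − 30.4 kHz = 15.2 kHz.
15.9 kHz ≤ fs/2 = 22.8 kHz, passes unchanged.
76 kHz and 121.6 kHz both map to 15.2 kHz.

76 kHz, 121.6 kHz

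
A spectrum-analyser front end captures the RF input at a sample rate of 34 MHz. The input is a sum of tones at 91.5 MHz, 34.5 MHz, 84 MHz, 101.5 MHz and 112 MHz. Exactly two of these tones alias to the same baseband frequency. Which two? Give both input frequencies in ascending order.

34.5 MHz, 101.5 MHz

fs/2 = 17 MHz.
91.5 MHz mod fs = 23.5 MHz.
23.5 MHz > fs/2 = 17 MHz, folds to fs − 23.5 MHz = 10.5 MHz.
34.5 MHz mod fs = 0.5 MHz.
0.5 MHz ≤ fs/2 = 17 MHz, appears at 0.5 MHz.
84 MHz mod fs = 16 MHz.
16 MHz ≤ fs/2 = 17 MHz, appears at 16 MHz.
101.5 MHz mod fs = 33.5 MHz.
33.5 MHz > fs/2 = 17 MHz, folds to fs − 33.5 MHz = 0.5 MHz.
112 MHz mod fs = 10 MHz.
10 MHz ≤ fs/2 = 17 MHz, appears at 10 MHz.
34.5 MHz and 101.5 MHz both map to 0.5 MHz.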